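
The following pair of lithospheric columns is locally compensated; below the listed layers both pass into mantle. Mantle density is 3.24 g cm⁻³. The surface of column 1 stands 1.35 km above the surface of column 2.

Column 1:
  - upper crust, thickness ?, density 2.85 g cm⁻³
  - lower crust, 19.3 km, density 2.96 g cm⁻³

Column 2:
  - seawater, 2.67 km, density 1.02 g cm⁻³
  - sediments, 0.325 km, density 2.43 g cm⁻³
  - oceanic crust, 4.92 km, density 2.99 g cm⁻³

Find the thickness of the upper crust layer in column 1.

16.4 km

Take the compensation level at the base of the deeper column (depth z_c below the surface of column 1) and equate Σ ρ_i t_i down to z_c; mantle fills any gap and the z_c terms cancel.
Column 1: x×2.85 + 19.3×2.96 + (z_c − 19.3 − x)×3.24
Column 2: 1.35×0 + 2.67×1.02 + 0.325×2.43 + 4.92×2.99 + (z_c − 1.35 − 7.915)×3.24
The z_c×3.24 term appears on both sides and cancels. Collect the known terms of each column as K = Σ(ρt)_known − 3.24 × (depth of known layers): K_1 = 57.128 − 3.24×19.3 = −5.404; K_2 = 18.22395 − 3.24×(1.35 + 7.915) = −11.79465.
Balance: K_1 − x×(3.24 − 2.85) = K_2, so x = (K_1 − K_2)/(3.24 − 2.85) = 6.39065/0.39 = 16.4 km.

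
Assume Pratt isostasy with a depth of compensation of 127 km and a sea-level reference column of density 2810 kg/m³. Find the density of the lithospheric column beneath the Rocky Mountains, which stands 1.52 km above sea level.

Pratt balance: ρ_ref D = ρ (D + h).
ρ = ρ_ref D/(D + h) = 2810 × 127 km/(127 km + 1.52 km) = 2780 kg/m³.

2780 kg/m³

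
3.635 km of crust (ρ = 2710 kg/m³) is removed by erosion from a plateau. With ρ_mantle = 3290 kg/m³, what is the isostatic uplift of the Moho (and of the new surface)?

2.99 km

Unloading: uplift u = e ρ_c/ρ_m = 3.635 km × 2710/3290 = 2.99 km.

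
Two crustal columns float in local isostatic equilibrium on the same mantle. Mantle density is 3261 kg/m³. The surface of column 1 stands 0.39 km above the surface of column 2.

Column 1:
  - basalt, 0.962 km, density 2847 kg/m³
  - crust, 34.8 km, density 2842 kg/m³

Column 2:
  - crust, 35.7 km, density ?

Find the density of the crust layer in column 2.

Take the compensation level at the base of the deeper column (depth z_c below the surface of column 1) and equate Σ ρ_i t_i down to z_c; mantle fills any gap and the z_c terms cancel.
Column 1: 0.962×2847 + 34.8×2842 + (z_c − 35.762)×3261
Column 2: 0.39×0 + 35.7×ρ + (z_c − 0.39 − 35.7)×3261
The z_c×3261 term appears on both sides and cancels. Collect the known terms of each column as K = Σ(ρt)_known − 3261 × (depth of known layers): K_1 = 101640.414 − 3261×35.762 = −14979.468; K_2 = 0 − 3261×(0.39 + 35.7) = −117689.49.
Balance: K_1 = K_2 + 35.7×ρ, so ρ = (K_1 − K_2)/35.7 = 102710/35.7 = 2880 kg/m³.

2880 kg/m³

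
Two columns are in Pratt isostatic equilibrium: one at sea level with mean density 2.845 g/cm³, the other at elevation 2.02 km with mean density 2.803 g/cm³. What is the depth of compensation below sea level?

ρ_ref D = ρ (D + h) → D (ρ_ref − ρ) = ρ h.
D = ρ h/(ρ_ref − ρ) = 2.803 × 2.02 km/(2.845 − 2.803) = 135 km.

135 km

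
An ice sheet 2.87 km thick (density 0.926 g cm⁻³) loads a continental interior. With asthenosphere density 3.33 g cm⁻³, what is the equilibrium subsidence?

0.798 km

Balancing pressure at the compensation depth: the ice load ρ_ice t is balanced by mantle displaced below, ρ_m s.
s = t ρ_ice / ρ_m = 2.87 km × 0.926/3.33 = 0.798 km.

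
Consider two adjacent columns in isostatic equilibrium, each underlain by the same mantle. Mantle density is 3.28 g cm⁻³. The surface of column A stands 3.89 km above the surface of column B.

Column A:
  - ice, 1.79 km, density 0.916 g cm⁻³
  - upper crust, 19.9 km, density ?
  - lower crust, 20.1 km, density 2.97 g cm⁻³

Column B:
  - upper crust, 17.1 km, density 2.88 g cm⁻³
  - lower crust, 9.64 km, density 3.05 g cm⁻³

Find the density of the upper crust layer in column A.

Take the compensation level at the base of the deeper column (depth z_c below the surface of column A) and equate Σ ρ_i t_i down to z_c; mantle fills any gap and the z_c terms cancel.
Column A: 1.79×0.916 + 19.9×ρ + 20.1×2.97 + (z_c − 41.79)×3.28
Column B: 3.89×0 + 17.1×2.88 + 9.64×3.05 + (z_c − 3.89 − 26.74)×3.28
The z_c×3.28 term appears on both sides and cancels. Collect the known terms of each column as K = Σ(ρt)_known − 3.28 × (depth of known layers): K_A = 61.33664 − 3.28×41.79 = −75.73456; K_B = 78.65 − 3.28×(3.89 + 26.74) = −21.8164.
Balance: K_A + 19.9×ρ = K_B, so ρ = (K_B − K_A)/19.9 = 53.9182/19.9 = 2.71 g cm⁻³.

2.71 g cm⁻³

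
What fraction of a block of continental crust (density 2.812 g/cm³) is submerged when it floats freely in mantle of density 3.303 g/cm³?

0.851

Submerged fraction = ρ_obj/ρ_fluid = 2.812/3.303 = 0.851.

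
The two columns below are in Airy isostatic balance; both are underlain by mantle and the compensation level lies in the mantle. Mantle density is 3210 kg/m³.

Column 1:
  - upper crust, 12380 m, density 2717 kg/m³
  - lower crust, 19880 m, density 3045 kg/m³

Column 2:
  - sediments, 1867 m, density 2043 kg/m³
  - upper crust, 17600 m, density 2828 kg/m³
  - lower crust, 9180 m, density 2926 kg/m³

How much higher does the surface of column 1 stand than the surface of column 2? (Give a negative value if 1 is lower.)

−662 m

For any compensation level in the mantle, the mantle terms cancel and isostasy reduces to e = (Σt_1 − Σt_2) − (Σ(ρt)_1 − Σ(ρt)_2) / ρ_m.
Σt_1 = 32260 m; Σt_2 = 28647 m; Σ(ρt)_1 = 94171060; Σ(ρt)_2 = 80447761 (in m·kg/m³).
e = (32260 − 28647) − (94171060 − 80447761) / 3210 = −662 m.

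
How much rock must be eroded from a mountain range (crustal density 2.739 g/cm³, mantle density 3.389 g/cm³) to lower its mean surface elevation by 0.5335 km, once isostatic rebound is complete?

Net drop Δ = e − u = e − e ρ_c/ρ_m = e (ρ_m − ρ_c)/ρ_m.
e = Δ ρ_m/(ρ_m − ρ_c) = 0.5335 km × 3.389/0.65 = 2.78 km.

2.78 km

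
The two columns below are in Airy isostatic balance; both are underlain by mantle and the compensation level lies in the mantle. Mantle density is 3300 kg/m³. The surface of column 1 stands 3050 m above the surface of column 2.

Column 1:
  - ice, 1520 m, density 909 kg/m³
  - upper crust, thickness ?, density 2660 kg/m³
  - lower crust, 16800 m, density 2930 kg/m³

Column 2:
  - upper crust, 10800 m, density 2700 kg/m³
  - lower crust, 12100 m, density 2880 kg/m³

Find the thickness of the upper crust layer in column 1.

Take the compensation level at the base of the deeper column (depth z_c below the surface of column 1) and equate Σ ρ_i t_i down to z_c; mantle fills any gap and the z_c terms cancel.
Column 1: 1520×909 + x×2660 + 16800×2930 + (z_c − 18320 − x)×3300
Column 2: 3050×0 + 10800×2700 + 12100×2880 + (z_c − 3050 − 22900)×3300
The z_c×3300 term appears on both sides and cancels. Collect the known terms of each column as K = Σ(ρt)_known − 3300 × (depth of known layers): K_1 = 50605680 − 3300×18320 = −9850320; K_2 = 64008000 − 3300×(3050 + 22900) = −21627000.
Balance: K_1 − x×(3300 − 2660) = K_2, so x = (K_1 − K_2)/(3300 − 2660) = 11776700/640 = 18400 m.

18400 m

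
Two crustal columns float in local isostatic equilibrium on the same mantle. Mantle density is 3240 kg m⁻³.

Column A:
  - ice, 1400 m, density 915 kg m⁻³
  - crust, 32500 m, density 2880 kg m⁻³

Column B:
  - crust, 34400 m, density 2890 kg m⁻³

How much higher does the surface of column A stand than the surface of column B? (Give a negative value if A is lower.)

For any compensation level in the mantle, the mantle terms cancel and isostasy reduces to e = (Σt_A − Σt_B) − (Σ(ρt)_A − Σ(ρt)_B) / ρ_m.
Σt_A = 33900 m; Σt_B = 34400 m; Σ(ρt)_A = 94881000; Σ(ρt)_B = 99416000 (in m·kg m⁻³).
e = (33900 − 34400) − (94881000 − 99416000) / 3240 = 900 m.

900 m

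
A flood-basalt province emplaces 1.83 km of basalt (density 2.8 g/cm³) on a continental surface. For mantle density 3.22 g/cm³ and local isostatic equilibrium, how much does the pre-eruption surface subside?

1.59 km

Subaerial loading: s = t ρ_load / ρ_m.
s = 1.83 km × 2.8/3.22 = 1.59 km.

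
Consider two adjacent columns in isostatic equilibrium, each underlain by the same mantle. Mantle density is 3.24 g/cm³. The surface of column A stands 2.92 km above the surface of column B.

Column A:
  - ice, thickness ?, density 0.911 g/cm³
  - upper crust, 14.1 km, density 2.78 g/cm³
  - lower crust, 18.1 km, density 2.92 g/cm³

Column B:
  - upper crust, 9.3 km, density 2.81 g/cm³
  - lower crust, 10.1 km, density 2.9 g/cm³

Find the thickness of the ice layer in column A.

1.98 km

Take the compensation level at the base of the deeper column (depth z_c below the surface of column A) and equate Σ ρ_i t_i down to z_c; mantle fills any gap and the z_c terms cancel.
Column A: x×0.911 + 14.1×2.78 + 18.1×2.92 + (z_c − 32.2 − x)×3.24
Column B: 2.92×0 + 9.3×2.81 + 10.1×2.9 + (z_c − 2.92 − 19.4)×3.24
The z_c×3.24 term appears on both sides and cancels. Collect the known terms of each column as K = Σ(ρt)_known − 3.24 × (depth of known layers): K_A = 92.05 − 3.24×32.2 = −12.278; K_B = 55.423 − 3.24×(2.92 + 19.4) = −16.8938.
Balance: K_A − x×(3.24 − 0.911) = K_B, so x = (K_A − K_B)/(3.24 − 0.911) = 4.6158/2.329 = 1.98 km.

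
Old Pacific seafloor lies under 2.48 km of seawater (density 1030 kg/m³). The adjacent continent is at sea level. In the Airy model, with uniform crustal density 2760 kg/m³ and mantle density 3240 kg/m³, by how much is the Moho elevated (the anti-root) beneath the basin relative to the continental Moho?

For local isostatic compensation: replacing crust with seawater at the top is compensated by replacing crust with mantle at the base: d (ρ_c − ρ_w) = a (ρ_m − ρ_c).
a = d (ρ_c − ρ_w)/(ρ_m − ρ_c) = 2.48 km × 1730/480 = 8.94 km.

8.94 km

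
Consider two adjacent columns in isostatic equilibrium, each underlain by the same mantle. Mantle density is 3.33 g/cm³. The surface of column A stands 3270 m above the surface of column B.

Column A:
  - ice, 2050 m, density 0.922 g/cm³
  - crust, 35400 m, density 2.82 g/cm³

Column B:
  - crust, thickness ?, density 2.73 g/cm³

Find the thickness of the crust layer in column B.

20200 m

Take the compensation level at the base of the deeper column (depth z_c below the surface of column A) and equate Σ ρ_i t_i down to z_c; mantle fills any gap and the z_c terms cancel.
Column A: 2050×0.922 + 35400×2.82 + (z_c − 37450)×3.33
Column B: 3270×0 + x×2.73 + (z_c − 3270 − 0 − x)×3.33
The z_c×3.33 term appears on both sides and cancels. Collect the known terms of each column as K = Σ(ρt)_known − 3.33 × (depth of known layers): K_A = 101718.1 − 3.33×37450 = −22990.4; K_B = 0 − 3.33×(3270 + 0) = −10889.1.
Balance: K_A = K_B − x×(3.33 − 2.73), so x = (K_B − K_A)/(3.33 − 2.73) = 12101.3/0.6 = 20200 m.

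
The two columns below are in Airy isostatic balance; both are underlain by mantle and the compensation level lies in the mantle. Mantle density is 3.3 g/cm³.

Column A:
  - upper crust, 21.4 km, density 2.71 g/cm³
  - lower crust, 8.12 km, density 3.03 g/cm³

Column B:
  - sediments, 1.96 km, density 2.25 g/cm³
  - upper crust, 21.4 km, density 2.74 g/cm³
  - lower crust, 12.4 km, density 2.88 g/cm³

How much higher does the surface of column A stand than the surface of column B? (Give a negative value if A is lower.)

For any compensation level in the mantle, the mantle terms cancel and isostasy reduces to e = (Σt_A − Σt_B) − (Σ(ρt)_A − Σ(ρt)_B) / ρ_m.
Σt_A = 29.52 km; Σt_B = 35.76 km; Σ(ρt)_A = 82.5976; Σ(ρt)_B = 98.758 (in km·g/cm³).
e = (29.52 − 35.76) − (82.5976 − 98.758) / 3.3 = −1.34 km.

−1.34 km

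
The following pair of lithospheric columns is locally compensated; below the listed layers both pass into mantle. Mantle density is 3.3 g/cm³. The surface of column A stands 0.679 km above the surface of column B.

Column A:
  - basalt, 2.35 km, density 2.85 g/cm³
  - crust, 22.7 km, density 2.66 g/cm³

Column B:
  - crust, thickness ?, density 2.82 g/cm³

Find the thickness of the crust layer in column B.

Take the compensation level at the base of the deeper column (depth z_c below the surface of column A) and equate Σ ρ_i t_i down to z_c; mantle fills any gap and the z_c terms cancel.
Column A: 2.35×2.85 + 22.7×2.66 + (z_c − 25.05)×3.3
Column B: 0.679×0 + x×2.82 + (z_c − 0.679 − 0 − x)×3.3
The z_c×3.3 term appears on both sides and cancels. Collect the known terms of each column as K = Σ(ρt)_known − 3.3 × (depth of known layers): K_A = 67.0795 − 3.3×25.05 = −15.5855; K_B = 0 − 3.3×(0.679 + 0) = −2.2407.
Balance: K_A = K_B − x×(3.3 − 2.82), so x = (K_B − K_A)/(3.3 − 2.82) = 13.3448/0.48 = 27.8 km.

27.8 km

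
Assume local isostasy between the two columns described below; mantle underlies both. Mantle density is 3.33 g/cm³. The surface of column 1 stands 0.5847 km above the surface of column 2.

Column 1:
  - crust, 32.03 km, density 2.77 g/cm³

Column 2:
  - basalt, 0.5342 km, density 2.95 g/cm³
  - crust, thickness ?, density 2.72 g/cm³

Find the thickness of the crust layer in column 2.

Take the compensation level at the base of the deeper column (depth z_c below the surface of column 1) and equate Σ ρ_i t_i down to z_c; mantle fills any gap and the z_c terms cancel.
Column 1: 32.03×2.77 + (z_c − 32.03)×3.33
Column 2: 0.5847×0 + 0.5342×2.95 + x×2.72 + (z_c − 0.5847 − 0.5342 − x)×3.33
The z_c×3.33 term appears on both sides and cancels. Collect the known terms of each column as K = Σ(ρt)_known − 3.33 × (depth of known layers): K_1 = 88.7231 − 3.33×32.03 = −17.9368; K_2 = 1.57589 − 3.33×(0.5847 + 0.5342) = −2.150047.
Balance: K_1 = K_2 − x×(3.33 − 2.72), so x = (K_2 − K_1)/(3.33 − 2.72) = 15.7868/0.61 = 25.9 km.

25.9 km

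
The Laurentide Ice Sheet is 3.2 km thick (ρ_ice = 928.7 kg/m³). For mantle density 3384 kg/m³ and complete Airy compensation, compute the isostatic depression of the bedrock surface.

By Archimedes' principle applied to the lithosphere: the ice load ρ_ice t is balanced by mantle displaced below, ρ_m s.
s = t ρ_ice / ρ_m = 3.2 km × 928.7/3384 = 0.878 km.

0.878 km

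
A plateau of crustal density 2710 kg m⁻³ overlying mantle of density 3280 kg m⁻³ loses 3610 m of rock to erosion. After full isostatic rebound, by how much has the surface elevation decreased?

627 m

Rebound u = e ρ_c/ρ_m = 3610 m × 2710/3280 = 2983 m.
Net surface drop = e − u = 3610 m − 2983 m = e (ρ_m − ρ_c)/ρ_m = 627 m.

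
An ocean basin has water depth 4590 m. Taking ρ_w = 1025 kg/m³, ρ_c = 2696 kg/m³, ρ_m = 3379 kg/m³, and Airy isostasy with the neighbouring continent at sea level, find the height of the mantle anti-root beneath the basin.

11200 m

Balancing pressure at the compensation depth: replacing crust with seawater at the top is compensated by replacing crust with mantle at the base: d (ρ_c − ρ_w) = a (ρ_m − ρ_c).
a = d (ρ_c − ρ_w)/(ρ_m − ρ_c) = 4590 m × 1671/683 = 11200 m.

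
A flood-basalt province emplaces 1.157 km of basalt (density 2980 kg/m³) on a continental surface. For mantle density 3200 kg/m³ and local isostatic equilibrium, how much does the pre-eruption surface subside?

1.08 km

Subaerial loading: s = t ρ_load / ρ_m.
s = 1.157 km × 2980/3200 = 1.08 km.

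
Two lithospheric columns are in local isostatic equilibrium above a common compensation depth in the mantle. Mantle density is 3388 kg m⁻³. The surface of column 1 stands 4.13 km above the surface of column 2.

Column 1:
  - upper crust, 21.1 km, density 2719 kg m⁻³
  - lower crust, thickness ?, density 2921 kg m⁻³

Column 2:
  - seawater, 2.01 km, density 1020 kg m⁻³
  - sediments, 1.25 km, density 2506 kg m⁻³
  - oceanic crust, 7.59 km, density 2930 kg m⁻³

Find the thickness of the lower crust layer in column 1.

19.7 km

Take the compensation level at the base of the deeper column (depth z_c below the surface of column 1) and equate Σ ρ_i t_i down to z_c; mantle fills any gap and the z_c terms cancel.
Column 1: 21.1×2719 + x×2921 + (z_c − 21.1 − x)×3388
Column 2: 4.13×0 + 2.01×1020 + 1.25×2506 + 7.59×2930 + (z_c − 4.13 − 10.85)×3388
The z_c×3388 term appears on both sides and cancels. Collect the known terms of each column as K = Σ(ρt)_known − 3388 × (depth of known layers): K_1 = 57370.9 − 3388×21.1 = −14115.9; K_2 = 27421.4 − 3388×(4.13 + 10.85) = −23330.84.
Balance: K_1 − x×(3388 − 2921) = K_2, so x = (K_1 − K_2)/(3388 − 2921) = 9214.94/467 = 19.7 km.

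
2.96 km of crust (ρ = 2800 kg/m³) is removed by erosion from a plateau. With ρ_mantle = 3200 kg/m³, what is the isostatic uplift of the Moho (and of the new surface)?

Unloading: uplift u = e ρ_c/ρ_m = 2.96 km × 2800/3200 = 2.59 km.

2.59 km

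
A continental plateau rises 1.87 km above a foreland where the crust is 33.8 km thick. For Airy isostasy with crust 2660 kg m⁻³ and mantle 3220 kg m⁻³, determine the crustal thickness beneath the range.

44.6 km

Root depth r = h ρ_c / (ρ_m − ρ_c) = 1.87 km × 2660 / 560 = 8.883 km.
Total thickness = T + h + r = 33.8 km + 1.87 km + 8.883 km = 44.6 km.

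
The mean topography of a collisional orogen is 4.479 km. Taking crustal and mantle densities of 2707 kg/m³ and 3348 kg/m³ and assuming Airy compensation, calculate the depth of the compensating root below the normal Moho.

Isostatic balance requires: the weight of the topography is balanced by the buoyancy of the root, ρ_c h = (ρ_m − ρ_c) r.
r = h · ρ_c / (ρ_m − ρ_c) = 4.479 km × 2707 / (3348 − 2707) = 18.9 km.

18.9 km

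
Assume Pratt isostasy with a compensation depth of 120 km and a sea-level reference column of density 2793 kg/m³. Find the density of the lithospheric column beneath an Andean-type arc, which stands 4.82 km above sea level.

2690 kg/m³

Pratt balance: ρ_ref D = ρ (D + h).
ρ = ρ_ref D/(D + h) = 2793 × 120 km/(120 km + 4.82 km) = 2690 kg/m³.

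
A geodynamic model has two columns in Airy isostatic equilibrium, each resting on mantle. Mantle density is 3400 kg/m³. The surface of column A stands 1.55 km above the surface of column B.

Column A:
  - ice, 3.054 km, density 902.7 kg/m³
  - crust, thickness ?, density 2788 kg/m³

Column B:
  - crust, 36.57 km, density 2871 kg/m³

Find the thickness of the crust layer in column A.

27.8 km

Take the compensation level at the base of the deeper column (depth z_c below the surface of column A) and equate Σ ρ_i t_i down to z_c; mantle fills any gap and the z_c terms cancel.
Column A: 3.054×902.7 + x×2788 + (z_c − 3.054 − x)×3400
Column B: 1.55×0 + 36.57×2871 + (z_c − 1.55 − 36.57)×3400
The z_c×3400 term appears on both sides and cancels. Collect the known terms of each column as K = Σ(ρt)_known − 3400 × (depth of known layers): K_A = 2756.8458 − 3400×3.054 = −7626.7542; K_B = 104992.47 − 3400×(1.55 + 36.57) = −24615.53.
Balance: K_A − x×(3400 − 2788) = K_B, so x = (K_A − K_B)/(3400 − 2788) = 16988.8/612 = 27.8 km.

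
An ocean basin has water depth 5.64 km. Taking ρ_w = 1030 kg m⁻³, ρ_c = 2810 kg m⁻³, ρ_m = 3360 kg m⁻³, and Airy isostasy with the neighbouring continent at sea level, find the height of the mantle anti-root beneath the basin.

Isostatic balance requires: replacing crust with seawater at the top is compensated by replacing crust with mantle at the base: d (ρ_c − ρ_w) = a (ρ_m − ρ_c).
a = d (ρ_c − ρ_w)/(ρ_m − ρ_c) = 5.64 km × 1780/550 = 18.3 km.

18.3 km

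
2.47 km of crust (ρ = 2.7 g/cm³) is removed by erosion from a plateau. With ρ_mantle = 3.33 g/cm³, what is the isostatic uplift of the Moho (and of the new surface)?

Unloading: uplift u = e ρ_c/ρ_m = 2.47 km × 2.7/3.33 = 2 km.

2 km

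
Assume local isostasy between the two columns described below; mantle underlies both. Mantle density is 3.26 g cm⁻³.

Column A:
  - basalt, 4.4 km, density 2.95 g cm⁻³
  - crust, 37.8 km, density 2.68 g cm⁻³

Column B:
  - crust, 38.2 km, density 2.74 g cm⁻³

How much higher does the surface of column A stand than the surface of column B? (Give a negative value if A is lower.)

For any compensation level in the mantle, the mantle terms cancel and isostasy reduces to e = (Σt_A − Σt_B) − (Σ(ρt)_A − Σ(ρt)_B) / ρ_m.
Σt_A = 42.2 km; Σt_B = 38.2 km; Σ(ρt)_A = 114.284; Σ(ρt)_B = 104.668 (in km·g cm⁻³).
e = (42.2 − 38.2) − (114.284 − 104.668) / 3.26 = 1.05 km.

1.05 km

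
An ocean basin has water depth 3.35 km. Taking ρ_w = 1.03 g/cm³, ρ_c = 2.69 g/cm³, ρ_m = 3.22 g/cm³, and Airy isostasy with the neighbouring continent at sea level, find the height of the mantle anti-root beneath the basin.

Balancing pressure at the compensation depth: replacing crust with seawater at the top is compensated by replacing crust with mantle at the base: d (ρ_c − ρ_w) = a (ρ_m − ρ_c).
a = d (ρ_c − ρ_w)/(ρ_m − ρ_c) = 3.35 km × 1.66/0.53 = 10.5 km.

10.5 km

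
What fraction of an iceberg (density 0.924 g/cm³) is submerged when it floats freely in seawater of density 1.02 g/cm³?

90.6%

Submerged fraction = ρ_obj/ρ_fluid = 0.924/1.02 = 90.6%.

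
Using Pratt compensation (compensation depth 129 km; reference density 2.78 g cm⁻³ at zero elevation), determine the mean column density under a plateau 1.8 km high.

Pratt balance: ρ_ref D = ρ (D + h).
ρ = ρ_ref D/(D + h) = 2.78 × 129 km/(129 km + 1.8 km) = 2.74 g cm⁻³.

2.74 g cm⁻³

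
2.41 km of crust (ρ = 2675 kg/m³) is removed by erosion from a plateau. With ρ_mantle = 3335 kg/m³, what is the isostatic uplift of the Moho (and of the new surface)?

Unloading: uplift u = e ρ_c/ρ_m = 2.41 km × 2675/3335 = 1.93 km.

1.93 km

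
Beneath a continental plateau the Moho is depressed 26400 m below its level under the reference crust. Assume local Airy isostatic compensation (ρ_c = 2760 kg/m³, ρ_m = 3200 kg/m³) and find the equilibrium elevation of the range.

4210 m

Isostatic balance requires: ρ_c h = (ρ_m − ρ_c) r.
h = r (ρ_m − ρ_c) / ρ_c = 26400 m × (3200 − 2760) / 2760 = 4210 m.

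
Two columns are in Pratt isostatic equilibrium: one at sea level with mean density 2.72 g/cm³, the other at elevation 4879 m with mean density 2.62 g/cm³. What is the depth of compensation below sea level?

128000 m

ρ_ref D = ρ (D + h) → D (ρ_ref − ρ) = ρ h.
D = ρ h/(ρ_ref − ρ) = 2.62 × 4879 m/(2.72 − 2.62) = 128000 m.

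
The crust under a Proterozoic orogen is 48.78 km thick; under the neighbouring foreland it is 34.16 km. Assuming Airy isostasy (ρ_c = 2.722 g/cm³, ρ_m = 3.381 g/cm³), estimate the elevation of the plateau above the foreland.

Excess crust Δ = 48.78 km − 34.16 km = 14.62 km, split between elevation h and root r with h + r = Δ.
Airy balance ρ_c h = (ρ_m − ρ_c) r gives r = h ρ_c/(ρ_m − ρ_c), so h (1 + ρ_c/(ρ_m − ρ_c)) = Δ, i.e. h = Δ (ρ_m − ρ_c)/ρ_m.
h = 14.62 km × 0.659/3.381 = 2.85 km.

2.85 km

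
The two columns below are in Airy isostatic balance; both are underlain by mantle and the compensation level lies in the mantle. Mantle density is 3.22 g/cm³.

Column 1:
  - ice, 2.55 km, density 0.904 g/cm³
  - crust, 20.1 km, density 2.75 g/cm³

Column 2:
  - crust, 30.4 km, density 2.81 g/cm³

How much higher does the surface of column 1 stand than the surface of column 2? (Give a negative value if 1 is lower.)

0.897 km

For any compensation level in the mantle, the mantle terms cancel and isostasy reduces to e = (Σt_1 − Σt_2) − (Σ(ρt)_1 − Σ(ρt)_2) / ρ_m.
Σt_1 = 22.65 km; Σt_2 = 30.4 km; Σ(ρt)_1 = 57.5802; Σ(ρt)_2 = 85.424 (in km·g/cm³).
e = (22.65 − 30.4) − (57.5802 − 85.424) / 3.22 = 0.897 km.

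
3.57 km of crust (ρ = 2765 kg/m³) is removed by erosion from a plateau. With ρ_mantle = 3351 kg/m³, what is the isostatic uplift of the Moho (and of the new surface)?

Unloading: uplift u = e ρ_c/ρ_m = 3.57 km × 2765/3351 = 2.95 km.

2.95 km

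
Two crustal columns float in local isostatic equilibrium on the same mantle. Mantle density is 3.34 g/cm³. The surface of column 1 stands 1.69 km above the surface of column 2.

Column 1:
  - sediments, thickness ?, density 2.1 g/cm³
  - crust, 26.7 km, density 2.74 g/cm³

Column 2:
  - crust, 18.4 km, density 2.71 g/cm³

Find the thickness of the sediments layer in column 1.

0.981 km

Take the compensation level at the base of the deeper column (depth z_c below the surface of column 1) and equate Σ ρ_i t_i down to z_c; mantle fills any gap and the z_c terms cancel.
Column 1: x×2.1 + 26.7×2.74 + (z_c − 26.7 − x)×3.34
Column 2: 1.69×0 + 18.4×2.71 + (z_c − 1.69 − 18.4)×3.34
The z_c×3.34 term appears on both sides and cancels. Collect the known terms of each column as K = Σ(ρt)_known − 3.34 × (depth of known layers): K_1 = 73.158 − 3.34×26.7 = −16.02; K_2 = 49.864 − 3.34×(1.69 + 18.4) = −17.2366.
Balance: K_1 − x×(3.34 − 2.1) = K_2, so x = (K_1 − K_2)/(3.34 − 2.1) = 1.2166/1.24 = 0.981 km.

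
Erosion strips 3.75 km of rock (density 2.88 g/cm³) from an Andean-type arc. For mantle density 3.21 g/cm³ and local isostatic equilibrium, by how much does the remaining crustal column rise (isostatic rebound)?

Unloading: uplift u = e ρ_c/ρ_m = 3.75 km × 2.88/3.21 = 3.36 km.

3.36 km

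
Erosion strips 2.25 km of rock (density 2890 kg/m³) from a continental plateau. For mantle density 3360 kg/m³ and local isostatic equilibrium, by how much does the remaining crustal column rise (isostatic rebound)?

Unloading: uplift u = e ρ_c/ρ_m = 2.25 km × 2890/3360 = 1.94 km.

1.94 km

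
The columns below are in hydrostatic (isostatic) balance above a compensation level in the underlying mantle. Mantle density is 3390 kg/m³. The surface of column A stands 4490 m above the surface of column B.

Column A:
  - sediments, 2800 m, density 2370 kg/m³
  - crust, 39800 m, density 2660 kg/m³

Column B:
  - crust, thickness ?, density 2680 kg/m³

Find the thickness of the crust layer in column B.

Take the compensation level at the base of the deeper column (depth z_c below the surface of column A) and equate Σ ρ_i t_i down to z_c; mantle fills any gap and the z_c terms cancel.
Column A: 2800×2370 + 39800×2660 + (z_c − 42600)×3390
Column B: 4490×0 + x×2680 + (z_c − 4490 − 0 − x)×3390
The z_c×3390 term appears on both sides and cancels. Collect the known terms of each column as K = Σ(ρt)_known − 3390 × (depth of known layers): K_A = 112504000 − 3390×42600 = −31910000; K_B = 0 − 3390×(4490 + 0) = −15221100.
Balance: K_A = K_B − x×(3390 − 2680), so x = (K_B − K_A)/(3390 − 2680) = 16688900/710 = 23500 m.

23500 m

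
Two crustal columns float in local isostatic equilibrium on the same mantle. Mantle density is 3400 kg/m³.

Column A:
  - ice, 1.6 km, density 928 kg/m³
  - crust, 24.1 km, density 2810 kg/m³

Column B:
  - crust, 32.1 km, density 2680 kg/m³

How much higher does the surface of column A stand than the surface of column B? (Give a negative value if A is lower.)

−1.45 km

For any compensation level in the mantle, the mantle terms cancel and isostasy reduces to e = (Σt_A − Σt_B) − (Σ(ρt)_A − Σ(ρt)_B) / ρ_m.
Σt_A = 25.7 km; Σt_B = 32.1 km; Σ(ρt)_A = 69205.8; Σ(ρt)_B = 86028 (in km·kg/m³).
e = (25.7 − 32.1) − (69205.8 − 86028) / 3400 = −1.45 km.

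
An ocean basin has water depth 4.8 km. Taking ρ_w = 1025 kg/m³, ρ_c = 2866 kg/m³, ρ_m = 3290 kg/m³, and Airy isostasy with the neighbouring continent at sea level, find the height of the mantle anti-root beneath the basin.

20.8 km

By Archimedes' principle applied to the lithosphere: replacing crust with seawater at the top is compensated by replacing crust with mantle at the base: d (ρ_c − ρ_w) = a (ρ_m − ρ_c).
a = d (ρ_c − ρ_w)/(ρ_m − ρ_c) = 4.8 km × 1841/424 = 20.8 km.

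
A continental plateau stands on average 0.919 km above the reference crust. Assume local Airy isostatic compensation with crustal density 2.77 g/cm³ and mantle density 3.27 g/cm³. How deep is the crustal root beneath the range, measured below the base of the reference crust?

5.09 km

Balancing pressure at the compensation depth: the weight of the topography is balanced by the buoyancy of the root, ρ_c h = (ρ_m − ρ_c) r.
r = h · ρ_c / (ρ_m − ρ_c) = 0.919 km × 2.77 / (3.27 − 2.77) = 5.09 km.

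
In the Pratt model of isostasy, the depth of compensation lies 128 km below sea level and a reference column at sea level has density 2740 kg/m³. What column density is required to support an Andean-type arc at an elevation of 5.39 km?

Pratt balance: ρ_ref D = ρ (D + h).
ρ = ρ_ref D/(D + h) = 2740 × 128 km/(128 km + 5.39 km) = 2630 kg/m³.

2630 kg/m³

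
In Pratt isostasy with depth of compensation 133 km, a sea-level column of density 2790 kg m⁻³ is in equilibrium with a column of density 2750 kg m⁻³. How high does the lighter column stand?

ρ_ref D = ρ (D + h) → h = D (ρ_ref − ρ)/ρ.
h = 133 km × (2790 − 2750)/2750 = 1.93 km.

1.93 km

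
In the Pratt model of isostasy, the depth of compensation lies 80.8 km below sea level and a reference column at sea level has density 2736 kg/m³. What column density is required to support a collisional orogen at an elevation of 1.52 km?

2690 kg/m³

Pratt balance: ρ_ref D = ρ (D + h).
ρ = ρ_ref D/(D + h) = 2736 × 80.8 km/(80.8 km + 1.52 km) = 2690 kg/m³.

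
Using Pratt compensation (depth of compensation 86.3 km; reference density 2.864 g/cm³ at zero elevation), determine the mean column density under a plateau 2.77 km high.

2.77 g/cm³

Pratt balance: ρ_ref D = ρ (D + h).
ρ = ρ_ref D/(D + h) = 2.864 × 86.3 km/(86.3 km + 2.77 km) = 2.77 g/cm³.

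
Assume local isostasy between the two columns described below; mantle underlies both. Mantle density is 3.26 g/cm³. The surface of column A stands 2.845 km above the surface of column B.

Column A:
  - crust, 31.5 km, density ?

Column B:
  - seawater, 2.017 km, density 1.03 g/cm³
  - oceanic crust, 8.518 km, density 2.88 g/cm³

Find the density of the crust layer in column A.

Take the compensation level at the base of the deeper column (depth z_c below the surface of column A) and equate Σ ρ_i t_i down to z_c; mantle fills any gap and the z_c terms cancel.
Column A: 31.5×ρ + (z_c − 31.5)×3.26
Column B: 2.845×0 + 2.017×1.03 + 8.518×2.88 + (z_c − 2.845 − 10.535)×3.26
The z_c×3.26 term appears on both sides and cancels. Collect the known terms of each column as K = Σ(ρt)_known − 3.26 × (depth of known layers): K_A = 0 − 3.26×31.5 = −102.69; K_B = 26.60935 − 3.26×(2.845 + 10.535) = −17.00945.
Balance: K_A + 31.5×ρ = K_B, so ρ = (K_B − K_A)/31.5 = 85.6805/31.5 = 2.72 g/cm³.

2.72 g/cm³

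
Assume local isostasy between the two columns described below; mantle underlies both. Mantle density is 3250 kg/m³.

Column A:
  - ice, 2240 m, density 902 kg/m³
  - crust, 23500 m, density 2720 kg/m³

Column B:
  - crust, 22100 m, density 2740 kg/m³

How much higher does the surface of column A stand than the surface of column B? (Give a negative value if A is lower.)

1980 m

For any compensation level in the mantle, the mantle terms cancel and isostasy reduces to e = (Σt_A − Σt_B) − (Σ(ρt)_A − Σ(ρt)_B) / ρ_m.
Σt_A = 25740 m; Σt_B = 22100 m; Σ(ρt)_A = 65940480; Σ(ρt)_B = 60554000 (in m·kg/m³).
e = (25740 − 22100) − (65940480 − 60554000) / 3250 = 1980 m.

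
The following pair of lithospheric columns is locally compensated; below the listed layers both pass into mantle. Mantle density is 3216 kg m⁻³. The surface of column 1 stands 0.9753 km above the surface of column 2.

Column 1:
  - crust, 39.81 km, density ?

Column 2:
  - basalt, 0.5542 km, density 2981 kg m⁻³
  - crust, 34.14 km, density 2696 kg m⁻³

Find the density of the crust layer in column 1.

2690 kg m⁻³

Take the compensation level at the base of the deeper column (depth z_c below the surface of column 1) and equate Σ ρ_i t_i down to z_c; mantle fills any gap and the z_c terms cancel.
Column 1: 39.81×ρ + (z_c − 39.81)×3216
Column 2: 0.9753×0 + 0.5542×2981 + 34.14×2696 + (z_c − 0.9753 − 34.6942)×3216
The z_c×3216 term appears on both sides and cancels. Collect the known terms of each column as K = Σ(ρt)_known − 3216 × (depth of known layers): K_1 = 0 − 3216×39.81 = −128028.96; K_2 = 93693.5102 − 3216×(0.9753 + 34.6942) = −21019.6018.
Balance: K_1 + 39.81×ρ = K_2, so ρ = (K_2 − K_1)/39.81 = 107009/39.81 = 2690 kg m⁻³.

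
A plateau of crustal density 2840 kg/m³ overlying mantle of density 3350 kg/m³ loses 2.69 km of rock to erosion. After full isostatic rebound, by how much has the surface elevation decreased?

Rebound u = e ρ_c/ρ_m = 2.69 km × 2840/3350 = 2.28 km.
Net surface drop = e − u = 2.69 km − 2.28 km = e (ρ_m − ρ_c)/ρ_m = 0.41 km.

0.41 km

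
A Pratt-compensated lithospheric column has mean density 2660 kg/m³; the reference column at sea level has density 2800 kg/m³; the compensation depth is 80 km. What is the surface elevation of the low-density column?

4.21 km

ρ_ref D = ρ (D + h) → h = D (ρ_ref − ρ)/ρ.
h = 80 km × (2800 − 2660)/2660 = 4.21 km.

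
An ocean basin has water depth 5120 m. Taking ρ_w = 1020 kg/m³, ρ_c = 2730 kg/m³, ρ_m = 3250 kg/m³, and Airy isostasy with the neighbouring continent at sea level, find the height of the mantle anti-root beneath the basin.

Isostatic balance requires: replacing crust with seawater at the top is compensated by replacing crust with mantle at the base: d (ρ_c − ρ_w) = a (ρ_m − ρ_c).
a = d (ρ_c − ρ_w)/(ρ_m − ρ_c) = 5120 m × 1710/520 = 16800 m.

16800 m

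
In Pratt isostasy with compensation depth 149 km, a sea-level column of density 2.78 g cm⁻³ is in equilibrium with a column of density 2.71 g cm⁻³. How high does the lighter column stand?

3.85 km

ρ_ref D = ρ (D + h) → h = D (ρ_ref − ρ)/ρ.
h = 149 km × (2.78 − 2.71)/2.71 = 3.85 km.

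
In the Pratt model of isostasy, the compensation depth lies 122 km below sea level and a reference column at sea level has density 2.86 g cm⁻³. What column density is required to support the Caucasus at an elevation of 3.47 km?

Pratt balance: ρ_ref D = ρ (D + h).
ρ = ρ_ref D/(D + h) = 2.86 × 122 km/(122 km + 3.47 km) = 2.78 g cm⁻³.

2.78 g cm⁻³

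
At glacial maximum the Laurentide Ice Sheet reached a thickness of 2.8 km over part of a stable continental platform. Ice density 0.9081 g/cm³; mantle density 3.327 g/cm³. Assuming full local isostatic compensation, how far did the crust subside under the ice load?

0.764 km

Equating mass per unit area of the two columns: the ice load ρ_ice t is balanced by mantle displaced below, ρ_m s.
s = t ρ_ice / ρ_m = 2.8 km × 0.9081/3.327 = 0.764 km.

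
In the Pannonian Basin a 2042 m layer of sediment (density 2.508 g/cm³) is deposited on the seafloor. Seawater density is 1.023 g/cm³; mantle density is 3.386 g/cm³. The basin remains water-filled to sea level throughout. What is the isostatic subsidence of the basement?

Submarine loading: the sediment displaces seawater, and the subsidence is in turn flooded, so s (ρ_m − ρ_w) = t (ρ_sed − ρ_w).
s = 2042 m × (2.508 − 1.023) / (3.386 − 1.023) = 1280 m.

1280 m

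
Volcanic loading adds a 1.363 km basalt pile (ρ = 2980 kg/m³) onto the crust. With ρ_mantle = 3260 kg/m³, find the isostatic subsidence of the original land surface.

1.25 km

Subaerial loading: s = t ρ_load / ρ_m.
s = 1.363 km × 2980/3260 = 1.25 km.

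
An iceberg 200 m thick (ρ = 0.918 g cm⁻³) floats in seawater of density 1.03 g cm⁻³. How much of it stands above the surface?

Floating equilibrium: submerged depth d = t ρ_obj/ρ_fluid = 200 m × 0.918/1.03 = 178.3 m.
Freeboard = t − d = 200 m − 178.3 m = 21.7 m.

21.7 m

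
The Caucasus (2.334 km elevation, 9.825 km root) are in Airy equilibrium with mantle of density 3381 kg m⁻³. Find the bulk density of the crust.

2730 kg m⁻³

ρ_c h = (ρ_m − ρ_c) r → ρ_c (h + r) = ρ_m r → ρ_c = ρ_m r / (h + r).
ρ_c = 3381 × 9.825 km / (2.334 km + 9.825 km) = 2730 kg m⁻³.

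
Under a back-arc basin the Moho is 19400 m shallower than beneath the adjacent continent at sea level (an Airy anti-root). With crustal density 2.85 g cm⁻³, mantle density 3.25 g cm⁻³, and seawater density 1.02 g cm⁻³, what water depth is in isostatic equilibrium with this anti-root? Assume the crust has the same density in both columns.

4240 m

Replacing a thickness d of crust by seawater at the top must be balanced by replacing crust with mantle at the base: d (ρ_c − ρ_w) = a (ρ_m − ρ_c).
d = a (ρ_m − ρ_c)/(ρ_c − ρ_w) = 19400 m × 0.4/1.83 = 4240 m.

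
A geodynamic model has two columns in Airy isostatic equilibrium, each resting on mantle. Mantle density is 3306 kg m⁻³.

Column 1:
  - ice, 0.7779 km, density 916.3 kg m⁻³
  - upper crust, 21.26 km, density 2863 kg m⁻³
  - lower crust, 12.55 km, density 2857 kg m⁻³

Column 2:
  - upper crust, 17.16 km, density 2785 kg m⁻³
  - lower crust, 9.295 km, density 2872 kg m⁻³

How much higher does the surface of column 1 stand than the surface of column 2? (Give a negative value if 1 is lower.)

For any compensation level in the mantle, the mantle terms cancel and isostasy reduces to e = (Σt_1 − Σt_2) − (Σ(ρt)_1 − Σ(ρt)_2) / ρ_m.
Σt_1 = 34.5879 km; Σt_2 = 26.455 km; Σ(ρt)_1 = 97435.5198; Σ(ρt)_2 = 74485.84 (in km·kg m⁻³).
e = (34.5879 − 26.455) − (97435.5198 − 74485.84) / 3306 = 1.19 km.

1.19 km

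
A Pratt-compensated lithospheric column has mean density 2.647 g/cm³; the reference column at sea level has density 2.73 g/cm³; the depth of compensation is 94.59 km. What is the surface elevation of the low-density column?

ρ_ref D = ρ (D + h) → h = D (ρ_ref − ρ)/ρ.
h = 94.59 km × (2.73 − 2.647)/2.647 = 2.97 km.

2.97 km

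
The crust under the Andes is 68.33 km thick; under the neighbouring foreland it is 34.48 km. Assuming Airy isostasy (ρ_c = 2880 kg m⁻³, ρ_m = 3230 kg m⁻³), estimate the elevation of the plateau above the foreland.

3.67 km

Excess crust Δ = 68.33 km − 34.48 km = 33.85 km, split between elevation h and root r with h + r = Δ.
Airy balance ρ_c h = (ρ_m − ρ_c) r gives r = h ρ_c/(ρ_m − ρ_c), so h (1 + ρ_c/(ρ_m − ρ_c)) = Δ, i.e. h = Δ (ρ_m − ρ_c)/ρ_m.
h = 33.85 km × 350/3230 = 3.67 km.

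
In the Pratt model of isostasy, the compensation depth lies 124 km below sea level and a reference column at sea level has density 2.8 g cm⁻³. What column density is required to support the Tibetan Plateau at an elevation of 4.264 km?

Pratt balance: ρ_ref D = ρ (D + h).
ρ = ρ_ref D/(D + h) = 2.8 × 124 km/(124 km + 4.264 km) = 2.71 g cm⁻³.

2.71 g cm⁻³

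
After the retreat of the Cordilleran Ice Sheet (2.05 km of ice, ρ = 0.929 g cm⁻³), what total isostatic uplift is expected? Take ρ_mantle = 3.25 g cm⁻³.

0.586 km

Removing the load lets mantle flow back in; uplift u satisfies ρ_ice t = ρ_m u.
u = t ρ_ice/ρ_m = 2.05 km × 0.929/3.25 = 0.586 km.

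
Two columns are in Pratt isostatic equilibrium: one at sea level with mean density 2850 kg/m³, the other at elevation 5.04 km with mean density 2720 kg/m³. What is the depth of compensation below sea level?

ρ_ref D = ρ (D + h) → D (ρ_ref − ρ) = ρ h.
D = ρ h/(ρ_ref − ρ) = 2720 × 5.04 km/(2850 − 2720) = 105 km.

105 km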